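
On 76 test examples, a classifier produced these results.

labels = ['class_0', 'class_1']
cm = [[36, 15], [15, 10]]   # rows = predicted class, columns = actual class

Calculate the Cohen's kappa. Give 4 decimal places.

0.1059

Observed agreement pₒ = trace/N = 46/76 = 0.60526
Expected agreement pₑ = Σ (rowᵢ·colᵢ)/N² = (51·51 + 25·25)/76² = 0.55852
κ = (pₒ − pₑ)/(1 − pₑ) = (0.60526 − 0.55852)/(1 − 0.55852) = 0.1059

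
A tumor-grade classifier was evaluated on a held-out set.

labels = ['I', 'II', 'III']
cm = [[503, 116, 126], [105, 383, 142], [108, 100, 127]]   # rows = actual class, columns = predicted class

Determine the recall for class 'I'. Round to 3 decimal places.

0.675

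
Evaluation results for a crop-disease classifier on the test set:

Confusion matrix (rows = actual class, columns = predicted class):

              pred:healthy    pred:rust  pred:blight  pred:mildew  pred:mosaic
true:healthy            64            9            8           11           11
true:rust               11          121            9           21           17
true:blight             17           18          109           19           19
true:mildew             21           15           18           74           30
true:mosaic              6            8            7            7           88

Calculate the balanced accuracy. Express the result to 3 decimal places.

0.625

Balanced accuracy = mean of per-class recall.
  healthy: recall = 64/103 = 0.6214
  rust: recall = 121/179 = 0.6760
  blight: recall = 109/182 = 0.5989
  mildew: recall = 74/158 = 0.4684
  mosaic: recall = 88/116 = 0.7586
Mean = (0.6214 + 0.6760 + 0.5989 + 0.4684 + 0.7586) / 5 = 0.625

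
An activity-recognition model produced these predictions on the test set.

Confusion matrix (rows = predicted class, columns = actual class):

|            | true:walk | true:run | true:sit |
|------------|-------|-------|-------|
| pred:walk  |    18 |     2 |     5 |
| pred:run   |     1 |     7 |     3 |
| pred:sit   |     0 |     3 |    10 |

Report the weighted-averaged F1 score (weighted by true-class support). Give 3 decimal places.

Per-class F1 score (2·TP/(2·TP+FP+FN)):
  walk: TP=18, FP=2+5=7, FN=1+0=1 → 36/44 = 0.8182
  run: TP=7, FP=1+3=4, FN=2+3=5 → 14/23 = 0.6087
  sit: TP=10, FP=0+3=3, FN=5+3=8 → 20/31 = 0.6452
Weighted-F1 score = Σ (supportᵢ/N)·F1 scoreᵢ with N=49: (19/49)·0.8182 + (12/49)·0.6087 + (18/49)·0.6452 = 0.703

0.703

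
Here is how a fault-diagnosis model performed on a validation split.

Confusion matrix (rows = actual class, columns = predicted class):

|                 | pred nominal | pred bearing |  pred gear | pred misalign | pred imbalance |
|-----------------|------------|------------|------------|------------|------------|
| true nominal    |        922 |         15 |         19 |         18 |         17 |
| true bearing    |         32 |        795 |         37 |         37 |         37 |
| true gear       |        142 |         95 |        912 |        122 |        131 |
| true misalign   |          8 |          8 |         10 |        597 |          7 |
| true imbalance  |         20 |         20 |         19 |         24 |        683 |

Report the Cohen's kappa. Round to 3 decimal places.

Observed agreement pₒ = trace/N = 3909/4727 = 0.8270
Expected agreement pₑ = Σ (rowᵢ·colᵢ)/N² = (991·1124 + 938·933 + 1402·997 + 630·798 + 766·875)/4727² = 0.2041
κ = (pₒ − pₑ)/(1 − pₑ) = (0.8270 − 0.2041)/(1 − 0.2041) = 0.783

0.783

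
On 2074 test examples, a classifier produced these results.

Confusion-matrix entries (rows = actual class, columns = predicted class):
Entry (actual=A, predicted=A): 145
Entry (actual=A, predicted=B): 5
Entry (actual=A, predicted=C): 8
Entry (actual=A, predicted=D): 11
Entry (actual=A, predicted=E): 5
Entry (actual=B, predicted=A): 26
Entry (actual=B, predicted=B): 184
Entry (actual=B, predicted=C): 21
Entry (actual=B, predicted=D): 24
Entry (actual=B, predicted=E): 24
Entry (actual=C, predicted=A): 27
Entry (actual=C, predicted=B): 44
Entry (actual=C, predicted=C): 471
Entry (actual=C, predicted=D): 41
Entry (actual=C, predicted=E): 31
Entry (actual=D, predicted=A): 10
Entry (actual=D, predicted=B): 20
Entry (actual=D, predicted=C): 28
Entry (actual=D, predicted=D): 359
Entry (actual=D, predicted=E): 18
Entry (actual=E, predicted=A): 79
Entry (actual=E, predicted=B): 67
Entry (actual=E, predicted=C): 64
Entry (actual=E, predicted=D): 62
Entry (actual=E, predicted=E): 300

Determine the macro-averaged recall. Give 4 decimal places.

0.7219

Per-class recall (TP/(TP+FN)):
  A: TP=145, FN=5+8+11+5=29 → 145/174 = 0.83333
  B: TP=184, FN=26+21+24+24=95 → 184/279 = 0.65950
  C: TP=471, FN=27+44+41+31=143 → 471/614 = 0.76710
  D: TP=359, FN=10+20+28+18=76 → 359/435 = 0.82529
  E: TP=300, FN=79+67+64+62=272 → 300/572 = 0.52448
Macro-recall = mean = (0.83333 + 0.65950 + 0.76710 + 0.82529 + 0.52448) / 5 = 0.7219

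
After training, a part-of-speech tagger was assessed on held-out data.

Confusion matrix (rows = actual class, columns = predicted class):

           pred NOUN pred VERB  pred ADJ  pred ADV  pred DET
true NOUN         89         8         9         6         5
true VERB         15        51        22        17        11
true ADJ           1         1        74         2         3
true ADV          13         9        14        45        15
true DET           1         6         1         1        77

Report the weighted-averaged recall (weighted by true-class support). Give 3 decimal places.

0.677

Per-class recall (TP/(TP+FN)):
  NOUN: TP=89, FN=8+9+6+5=28 → 89/117 = 0.7607
  VERB: TP=51, FN=15+22+17+11=65 → 51/116 = 0.4397
  ADJ: TP=74, FN=1+1+2+3=7 → 74/81 = 0.9136
  ADV: TP=45, FN=13+9+14+15=51 → 45/96 = 0.4688
  DET: TP=77, FN=1+6+1+1=9 → 77/86 = 0.8953
Weighted-recall = Σ (supportᵢ/N)·recallᵢ with N=496: (117/496)·0.7607 + (116/496)·0.4397 + (81/496)·0.9136 + (96/496)·0.4688 + (86/496)·0.8953 = 0.677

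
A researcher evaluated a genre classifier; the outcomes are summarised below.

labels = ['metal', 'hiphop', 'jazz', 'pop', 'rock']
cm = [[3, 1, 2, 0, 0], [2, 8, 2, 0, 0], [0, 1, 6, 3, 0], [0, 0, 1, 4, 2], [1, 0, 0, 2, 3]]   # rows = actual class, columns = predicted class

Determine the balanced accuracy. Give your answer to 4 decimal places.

Balanced accuracy = mean of per-class recall.
  metal: recall = 3/6 = 0.50000
  hiphop: recall = 8/12 = 0.66667
  jazz: recall = 6/10 = 0.60000
  pop: recall = 4/7 = 0.57143
  rock: recall = 3/6 = 0.50000
Mean = (0.50000 + 0.66667 + 0.60000 + 0.57143 + 0.50000) / 5 = 0.5676

0.5676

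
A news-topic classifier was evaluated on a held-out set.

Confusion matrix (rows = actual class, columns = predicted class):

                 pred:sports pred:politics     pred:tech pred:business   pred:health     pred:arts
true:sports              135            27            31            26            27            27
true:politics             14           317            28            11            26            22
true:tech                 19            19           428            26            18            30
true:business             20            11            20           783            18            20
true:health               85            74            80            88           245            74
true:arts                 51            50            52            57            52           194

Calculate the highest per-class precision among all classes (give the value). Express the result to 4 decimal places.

0.7901

Per-class precision (TP/(TP+FP)):
  sports: TP=135, FP=14+19+20+85+51=189 → 135/324 = 0.41667
  politics: TP=317, FP=27+19+11+74+50=181 → 317/498 = 0.63655
  tech: TP=428, FP=31+28+20+80+52=211 → 428/639 = 0.66980
  business: TP=783, FP=26+11+26+88+57=208 → 783/991 = 0.79011
  health: TP=245, FP=27+26+18+18+52=141 → 245/386 = 0.63472
  arts: TP=194, FP=27+22+30+20+74=173 → 194/367 = 0.52861
Highest is class 'business' with precision = 0.7901.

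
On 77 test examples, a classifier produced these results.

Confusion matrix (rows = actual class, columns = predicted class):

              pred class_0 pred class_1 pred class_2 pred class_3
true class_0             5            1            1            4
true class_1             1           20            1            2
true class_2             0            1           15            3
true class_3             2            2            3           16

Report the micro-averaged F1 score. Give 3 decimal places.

Micro-averaging pools counts across classes: ΣTP=56, ΣFP=21, ΣFN=21.
Micro-F1 score = 2·TP/(2·TP+FP+FN) on pooled counts = 0.727 (equals overall accuracy in single-label multiclass).

0.727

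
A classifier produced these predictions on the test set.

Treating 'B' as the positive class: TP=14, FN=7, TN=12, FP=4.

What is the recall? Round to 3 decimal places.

Recall = TP/(TP+FN) = 14/(14+7) = 14/21 = 0.667

0.667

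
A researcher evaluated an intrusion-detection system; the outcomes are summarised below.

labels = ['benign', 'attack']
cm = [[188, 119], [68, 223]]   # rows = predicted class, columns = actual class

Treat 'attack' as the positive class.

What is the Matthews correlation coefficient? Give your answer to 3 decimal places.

MCC = (TP·TN − FP·FN) / √((TP+FP)(TP+FN)(TN+FP)(TN+FN))
Numerator = 223·188 − 68·119 = 33832
Denominator = √(291·342·256·307) = √7821633024 = 88439.9967
MCC = 33832 / 88439.9967 = 0.383

0.383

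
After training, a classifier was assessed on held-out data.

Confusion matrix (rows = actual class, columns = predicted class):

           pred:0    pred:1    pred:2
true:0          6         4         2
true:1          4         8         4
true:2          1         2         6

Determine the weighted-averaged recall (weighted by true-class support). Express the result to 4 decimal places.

Per-class recall (TP/(TP+FN)):
  0: TP=6, FN=4+2=6 → 6/12 = 0.50000
  1: TP=8, FN=4+4=8 → 8/16 = 0.50000
  2: TP=6, FN=1+2=3 → 6/9 = 0.66667
Weighted-recall = Σ (supportᵢ/N)·recallᵢ with N=37: (12/37)·0.50000 + (16/37)·0.50000 + (9/37)·0.66667 = 0.5405

0.5405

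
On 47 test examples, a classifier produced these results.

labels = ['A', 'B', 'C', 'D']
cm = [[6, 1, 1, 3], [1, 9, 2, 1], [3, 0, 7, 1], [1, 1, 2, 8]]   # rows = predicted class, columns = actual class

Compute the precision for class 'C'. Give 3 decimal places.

One-vs-rest for 'C': TP = diagonal; FP = other classes predicted 'C'; FN = 'C' predicted as other.
precision = TP/(TP+FP).
C: TP=7, FP=3+0+1=4 → 7/11 = 0.6364

0.636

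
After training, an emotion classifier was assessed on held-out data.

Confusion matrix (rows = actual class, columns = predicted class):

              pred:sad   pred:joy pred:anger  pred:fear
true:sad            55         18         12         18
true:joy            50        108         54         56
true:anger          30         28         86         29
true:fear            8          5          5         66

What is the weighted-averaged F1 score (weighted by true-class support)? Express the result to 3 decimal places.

Per-class F1 score (2·TP/(2·TP+FP+FN)):
  sad: TP=55, FP=50+30+8=88, FN=18+12+18=48 → 110/246 = 0.4472
  joy: TP=108, FP=18+28+5=51, FN=50+54+56=160 → 216/427 = 0.5059
  anger: TP=86, FP=12+54+5=71, FN=30+28+29=87 → 172/330 = 0.5212
  fear: TP=66, FP=18+56+29=103, FN=8+5+5=18 → 132/253 = 0.5217
Weighted-F1 score = Σ (supportᵢ/N)·F1 scoreᵢ with N=628: (103/628)·0.4472 + (268/628)·0.5059 + (173/628)·0.5212 + (84/628)·0.5217 = 0.503

0.503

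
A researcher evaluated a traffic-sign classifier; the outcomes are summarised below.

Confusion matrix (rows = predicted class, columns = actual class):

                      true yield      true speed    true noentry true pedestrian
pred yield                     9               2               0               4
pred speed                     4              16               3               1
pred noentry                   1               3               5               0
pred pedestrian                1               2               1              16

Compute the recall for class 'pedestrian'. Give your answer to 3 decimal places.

0.762

recall = TP/(TP+FN).
pedestrian: TP=16, FN=4+1+0=5 → 16/21 = 0.7619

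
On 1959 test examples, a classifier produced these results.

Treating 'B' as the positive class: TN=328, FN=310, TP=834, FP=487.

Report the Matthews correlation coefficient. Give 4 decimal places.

0.1383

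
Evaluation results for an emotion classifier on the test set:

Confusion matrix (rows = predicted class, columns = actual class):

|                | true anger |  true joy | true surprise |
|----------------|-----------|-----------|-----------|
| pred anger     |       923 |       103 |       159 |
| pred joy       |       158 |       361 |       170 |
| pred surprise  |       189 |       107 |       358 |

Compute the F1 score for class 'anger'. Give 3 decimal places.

0.752

F1 score = 2·TP/(2·TP+FP+FN).
anger: TP=923, FP=103+159=262, FN=158+189=347 → 1846/2455 = 0.7519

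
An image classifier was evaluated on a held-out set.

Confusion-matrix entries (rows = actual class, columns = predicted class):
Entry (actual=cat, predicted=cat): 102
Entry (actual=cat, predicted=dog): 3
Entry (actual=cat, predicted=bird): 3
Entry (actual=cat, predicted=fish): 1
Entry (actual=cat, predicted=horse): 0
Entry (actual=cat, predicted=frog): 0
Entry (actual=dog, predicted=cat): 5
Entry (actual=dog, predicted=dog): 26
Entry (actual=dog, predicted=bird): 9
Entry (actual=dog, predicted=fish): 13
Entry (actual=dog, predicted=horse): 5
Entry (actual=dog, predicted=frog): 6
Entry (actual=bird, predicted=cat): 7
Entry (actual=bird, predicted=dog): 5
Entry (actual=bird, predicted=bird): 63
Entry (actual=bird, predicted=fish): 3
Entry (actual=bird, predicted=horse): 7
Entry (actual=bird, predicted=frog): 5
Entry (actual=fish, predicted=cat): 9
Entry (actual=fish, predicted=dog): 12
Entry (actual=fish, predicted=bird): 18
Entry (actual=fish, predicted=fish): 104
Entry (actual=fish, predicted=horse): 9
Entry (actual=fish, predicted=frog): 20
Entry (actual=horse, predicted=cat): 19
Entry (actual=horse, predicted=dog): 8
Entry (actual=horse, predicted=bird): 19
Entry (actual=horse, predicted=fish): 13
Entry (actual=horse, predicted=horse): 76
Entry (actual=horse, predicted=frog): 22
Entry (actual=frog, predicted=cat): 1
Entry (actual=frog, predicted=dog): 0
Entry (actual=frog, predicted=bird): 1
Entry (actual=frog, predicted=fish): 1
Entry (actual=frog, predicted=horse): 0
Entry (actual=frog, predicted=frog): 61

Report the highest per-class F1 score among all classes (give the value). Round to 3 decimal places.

0.810

Per-class F1 score (2·TP/(2·TP+FP+FN)):
  cat: TP=102, FP=5+7+9+19+1=41, FN=3+3+1+0+0=7 → 204/252 = 0.8095
  dog: TP=26, FP=3+5+12+8+0=28, FN=5+9+13+5+6=38 → 52/118 = 0.4407
  bird: TP=63, FP=3+9+18+19+1=50, FN=7+5+3+7+5=27 → 126/203 = 0.6207
  fish: TP=104, FP=1+13+3+13+1=31, FN=9+12+18+9+20=68 → 208/307 = 0.6775
  horse: TP=76, FP=0+5+7+9+0=21, FN=19+8+19+13+22=81 → 152/254 = 0.5984
  frog: TP=61, FP=0+6+5+20+22=53, FN=1+0+1+1+0=3 → 122/178 = 0.6854
Highest is class 'cat' with F1 score = 0.810.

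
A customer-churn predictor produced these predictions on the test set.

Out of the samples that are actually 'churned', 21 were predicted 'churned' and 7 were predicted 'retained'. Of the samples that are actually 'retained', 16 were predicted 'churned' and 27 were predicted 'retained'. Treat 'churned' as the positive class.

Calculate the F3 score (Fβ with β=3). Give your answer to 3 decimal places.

Fβ = (1+β²)·TP / ((1+β²)·TP + β²·FN + FP), with β²=9
= 10·21 / (10·21 + 9·7 + 16) = 0.727

0.727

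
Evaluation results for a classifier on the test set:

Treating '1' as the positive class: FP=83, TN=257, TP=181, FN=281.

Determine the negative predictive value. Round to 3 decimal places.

NPV = TN/(TN+FN) = 257/(257+281) = 0.478

0.478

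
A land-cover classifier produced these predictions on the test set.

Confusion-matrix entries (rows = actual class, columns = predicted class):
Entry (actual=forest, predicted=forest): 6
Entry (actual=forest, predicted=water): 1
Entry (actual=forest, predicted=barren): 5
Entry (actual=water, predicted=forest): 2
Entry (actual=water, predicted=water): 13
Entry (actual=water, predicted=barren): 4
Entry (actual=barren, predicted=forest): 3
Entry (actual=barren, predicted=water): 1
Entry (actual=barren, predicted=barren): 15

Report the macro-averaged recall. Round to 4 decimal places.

Per-class recall (TP/(TP+FN)):
  forest: TP=6, FN=1+5=6 → 6/12 = 0.50000
  water: TP=13, FN=2+4=6 → 13/19 = 0.68421
  barren: TP=15, FN=3+1=4 → 15/19 = 0.78947
Macro-recall = mean = (0.50000 + 0.68421 + 0.78947) / 3 = 0.6579

0.6579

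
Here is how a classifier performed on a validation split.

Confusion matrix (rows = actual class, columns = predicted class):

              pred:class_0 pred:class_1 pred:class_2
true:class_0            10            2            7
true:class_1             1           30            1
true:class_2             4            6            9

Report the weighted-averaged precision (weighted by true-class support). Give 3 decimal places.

0.686

Per-class precision (TP/(TP+FP)):
  class_0: TP=10, FP=1+4=5 → 10/15 = 0.6667
  class_1: TP=30, FP=2+6=8 → 30/38 = 0.7895
  class_2: TP=9, FP=7+1=8 → 9/17 = 0.5294
Weighted-precision = Σ (supportᵢ/N)·precisionᵢ with N=70: (19/70)·0.6667 + (32/70)·0.7895 + (19/70)·0.5294 = 0.686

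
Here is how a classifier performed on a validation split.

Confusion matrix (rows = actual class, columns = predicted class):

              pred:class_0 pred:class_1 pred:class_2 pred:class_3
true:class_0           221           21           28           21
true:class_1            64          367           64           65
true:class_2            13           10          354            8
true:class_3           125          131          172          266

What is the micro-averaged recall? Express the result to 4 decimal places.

Micro-averaging pools counts across classes: ΣTP=1208, ΣFP=722, ΣFN=722.
Micro-recall = TP/(TP+FN) on pooled counts = 0.6259 (equals overall accuracy in single-label multiclass).

0.6259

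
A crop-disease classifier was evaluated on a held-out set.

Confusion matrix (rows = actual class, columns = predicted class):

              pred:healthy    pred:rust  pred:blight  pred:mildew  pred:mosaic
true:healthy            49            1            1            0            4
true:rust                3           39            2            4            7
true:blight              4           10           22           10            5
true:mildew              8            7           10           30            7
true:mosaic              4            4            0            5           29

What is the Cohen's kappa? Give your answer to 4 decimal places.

Observed agreement pₒ = trace/N = 169/265 = 0.63774
Expected agreement pₑ = Σ (rowᵢ·colᵢ)/N² = (55·68 + 55·61 + 51·35 + 62·49 + 42·52)/265² = 0.20081
κ = (pₒ − pₑ)/(1 − pₑ) = (0.63774 − 0.20081)/(1 − 0.20081) = 0.5467

0.5467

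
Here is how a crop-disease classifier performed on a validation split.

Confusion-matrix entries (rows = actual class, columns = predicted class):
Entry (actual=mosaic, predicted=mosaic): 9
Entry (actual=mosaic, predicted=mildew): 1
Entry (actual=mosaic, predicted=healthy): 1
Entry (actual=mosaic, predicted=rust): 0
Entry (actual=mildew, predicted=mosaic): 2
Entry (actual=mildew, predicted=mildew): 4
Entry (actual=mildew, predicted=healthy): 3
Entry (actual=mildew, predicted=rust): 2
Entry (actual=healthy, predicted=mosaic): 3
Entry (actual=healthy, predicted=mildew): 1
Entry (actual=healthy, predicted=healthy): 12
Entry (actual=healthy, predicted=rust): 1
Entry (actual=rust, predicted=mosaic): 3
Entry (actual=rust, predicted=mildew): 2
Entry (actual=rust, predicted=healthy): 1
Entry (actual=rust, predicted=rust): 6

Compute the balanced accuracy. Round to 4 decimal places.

0.5969

Balanced accuracy = mean of per-class recall.
  mosaic: recall = 9/11 = 0.81818
  mildew: recall = 4/11 = 0.36364
  healthy: recall = 12/17 = 0.70588
  rust: recall = 6/12 = 0.50000
Mean = (0.81818 + 0.36364 + 0.70588 + 0.50000) / 4 = 0.5969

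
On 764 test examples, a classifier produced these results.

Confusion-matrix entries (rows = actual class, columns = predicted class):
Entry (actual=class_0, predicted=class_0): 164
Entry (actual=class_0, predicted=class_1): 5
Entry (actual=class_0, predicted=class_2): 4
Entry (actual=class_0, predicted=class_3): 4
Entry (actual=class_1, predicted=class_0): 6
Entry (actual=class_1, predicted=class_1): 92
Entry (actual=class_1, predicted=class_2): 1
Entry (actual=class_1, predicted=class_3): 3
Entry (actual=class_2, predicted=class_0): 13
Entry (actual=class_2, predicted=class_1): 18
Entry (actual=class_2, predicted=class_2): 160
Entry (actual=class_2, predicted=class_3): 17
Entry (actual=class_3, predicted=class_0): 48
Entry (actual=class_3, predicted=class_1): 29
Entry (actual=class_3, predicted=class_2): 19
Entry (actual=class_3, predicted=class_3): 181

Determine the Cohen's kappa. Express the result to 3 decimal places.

0.705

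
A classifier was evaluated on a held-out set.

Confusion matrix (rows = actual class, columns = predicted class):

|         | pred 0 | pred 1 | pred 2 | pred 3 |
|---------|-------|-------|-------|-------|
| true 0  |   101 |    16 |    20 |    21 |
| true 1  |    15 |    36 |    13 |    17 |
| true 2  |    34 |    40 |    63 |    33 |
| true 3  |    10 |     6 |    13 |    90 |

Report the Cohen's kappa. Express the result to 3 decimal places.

0.395

Observed agreement pₒ = trace/N = 290/528 = 0.5492
Expected agreement pₑ = Σ (rowᵢ·colᵢ)/N² = (158·160 + 81·98 + 170·109 + 119·161)/528² = 0.2543
κ = (pₒ − pₑ)/(1 − pₑ) = (0.5492 − 0.2543)/(1 − 0.2543) = 0.395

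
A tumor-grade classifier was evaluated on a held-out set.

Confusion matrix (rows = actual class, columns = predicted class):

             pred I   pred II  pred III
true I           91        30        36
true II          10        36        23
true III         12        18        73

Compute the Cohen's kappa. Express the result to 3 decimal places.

Observed agreement pₒ = trace/N = 200/329 = 0.6079
Expected agreement pₑ = Σ (rowᵢ·colᵢ)/N² = (157·113 + 69·84 + 103·132)/329² = 0.3431
κ = (pₒ − pₑ)/(1 − pₑ) = (0.6079 − 0.3431)/(1 − 0.3431) = 0.403

0.403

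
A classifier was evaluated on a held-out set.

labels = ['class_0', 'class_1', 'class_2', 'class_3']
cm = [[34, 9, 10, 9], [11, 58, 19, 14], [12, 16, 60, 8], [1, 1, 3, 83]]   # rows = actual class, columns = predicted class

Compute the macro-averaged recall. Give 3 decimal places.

0.671

Per-class recall (TP/(TP+FN)):
  class_0: TP=34, FN=9+10+9=28 → 34/62 = 0.5484
  class_1: TP=58, FN=11+19+14=44 → 58/102 = 0.5686
  class_2: TP=60, FN=12+16+8=36 → 60/96 = 0.6250
  class_3: TP=83, FN=1+1+3=5 → 83/88 = 0.9432
Macro-recall = mean = (0.5484 + 0.5686 + 0.6250 + 0.9432) / 4 = 0.671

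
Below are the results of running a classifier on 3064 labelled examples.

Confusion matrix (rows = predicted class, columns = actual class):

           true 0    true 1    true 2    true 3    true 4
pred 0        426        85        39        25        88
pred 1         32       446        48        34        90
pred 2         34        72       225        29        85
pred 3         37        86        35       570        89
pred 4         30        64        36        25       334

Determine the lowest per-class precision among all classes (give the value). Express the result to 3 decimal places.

0.506

Per-class precision (TP/(TP+FP)):
  0: TP=426, FP=85+39+25+88=237 → 426/663 = 0.6425
  1: TP=446, FP=32+48+34+90=204 → 446/650 = 0.6862
  2: TP=225, FP=34+72+29+85=220 → 225/445 = 0.5056
  3: TP=570, FP=37+86+35+89=247 → 570/817 = 0.6977
  4: TP=334, FP=30+64+36+25=155 → 334/489 = 0.6830
Lowest is class '2' with precision = 0.506.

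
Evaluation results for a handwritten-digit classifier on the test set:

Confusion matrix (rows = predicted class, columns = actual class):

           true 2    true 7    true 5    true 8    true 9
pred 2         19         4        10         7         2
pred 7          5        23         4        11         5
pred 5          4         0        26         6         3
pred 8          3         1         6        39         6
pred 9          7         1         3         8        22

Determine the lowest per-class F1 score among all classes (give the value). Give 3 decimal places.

Per-class F1 score (2·TP/(2·TP+FP+FN)):
  2: TP=19, FP=4+10+7+2=23, FN=5+4+3+7=19 → 38/80 = 0.4750
  7: TP=23, FP=5+4+11+5=25, FN=4+0+1+1=6 → 46/77 = 0.5974
  5: TP=26, FP=4+0+6+3=13, FN=10+4+6+3=23 → 52/88 = 0.5909
  8: TP=39, FP=3+1+6+6=16, FN=7+11+6+8=32 → 78/126 = 0.6190
  9: TP=22, FP=7+1+3+8=19, FN=2+5+3+6=16 → 44/79 = 0.5570
Lowest is class '2' with F1 score = 0.475.

0.475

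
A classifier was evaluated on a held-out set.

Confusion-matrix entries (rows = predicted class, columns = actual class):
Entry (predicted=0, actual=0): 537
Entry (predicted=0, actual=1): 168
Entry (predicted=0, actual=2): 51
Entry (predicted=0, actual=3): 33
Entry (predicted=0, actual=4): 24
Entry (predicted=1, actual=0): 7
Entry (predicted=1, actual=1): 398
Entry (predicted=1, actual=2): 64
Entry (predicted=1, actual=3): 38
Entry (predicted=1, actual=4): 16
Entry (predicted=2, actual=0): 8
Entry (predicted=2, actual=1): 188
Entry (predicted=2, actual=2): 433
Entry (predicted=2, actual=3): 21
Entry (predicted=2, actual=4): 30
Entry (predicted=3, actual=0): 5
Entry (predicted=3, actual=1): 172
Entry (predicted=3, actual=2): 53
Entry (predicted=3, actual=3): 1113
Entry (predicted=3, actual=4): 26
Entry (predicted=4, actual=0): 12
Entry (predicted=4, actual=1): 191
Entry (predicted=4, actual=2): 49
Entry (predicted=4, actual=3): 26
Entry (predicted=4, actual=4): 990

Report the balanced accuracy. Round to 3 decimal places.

0.756

Balanced accuracy = mean of per-class recall.
  0: recall = 537/569 = 0.9438
  1: recall = 398/1117 = 0.3563
  2: recall = 433/650 = 0.6662
  3: recall = 1113/1231 = 0.9041
  4: recall = 990/1086 = 0.9116
Mean = (0.9438 + 0.3563 + 0.6662 + 0.9041 + 0.9116) / 5 = 0.756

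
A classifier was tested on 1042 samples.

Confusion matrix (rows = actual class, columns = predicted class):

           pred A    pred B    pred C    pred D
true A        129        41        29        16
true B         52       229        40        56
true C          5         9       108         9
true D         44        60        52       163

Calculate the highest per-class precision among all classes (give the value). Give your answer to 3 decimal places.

0.676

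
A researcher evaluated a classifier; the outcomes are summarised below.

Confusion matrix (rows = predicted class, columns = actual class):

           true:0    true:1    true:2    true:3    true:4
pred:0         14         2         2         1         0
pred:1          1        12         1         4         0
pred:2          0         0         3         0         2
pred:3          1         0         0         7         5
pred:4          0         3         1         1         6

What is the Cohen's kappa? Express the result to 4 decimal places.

0.5340

Observed agreement pₒ = trace/N = 42/66 = 0.63636
Expected agreement pₑ = Σ (rowᵢ·colᵢ)/N² = (16·19 + 17·18 + 7·5 + 13·13 + 13·11)/66² = 0.21970
κ = (pₒ − pₑ)/(1 − pₑ) = (0.63636 − 0.21970)/(1 − 0.21970) = 0.5340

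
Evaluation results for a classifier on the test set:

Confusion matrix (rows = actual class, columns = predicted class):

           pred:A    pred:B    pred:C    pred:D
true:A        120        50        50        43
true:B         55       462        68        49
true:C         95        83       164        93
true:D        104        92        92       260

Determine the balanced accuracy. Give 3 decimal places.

0.509

Balanced accuracy = mean of per-class recall.
  A: recall = 120/263 = 0.4563
  B: recall = 462/634 = 0.7287
  C: recall = 164/435 = 0.3770
  D: recall = 260/548 = 0.4745
Mean = (0.4563 + 0.7287 + 0.3770 + 0.4745) / 4 = 0.509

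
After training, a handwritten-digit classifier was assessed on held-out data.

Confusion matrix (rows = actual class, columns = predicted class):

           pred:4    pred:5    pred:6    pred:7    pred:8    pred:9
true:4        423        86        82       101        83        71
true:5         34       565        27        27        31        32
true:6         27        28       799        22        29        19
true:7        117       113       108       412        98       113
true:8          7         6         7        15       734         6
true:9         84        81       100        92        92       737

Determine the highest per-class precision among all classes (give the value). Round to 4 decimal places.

0.7536

Per-class precision (TP/(TP+FP)):
  4: TP=423, FP=34+27+117+7+84=269 → 423/692 = 0.61127
  5: TP=565, FP=86+28+113+6+81=314 → 565/879 = 0.64278
  6: TP=799, FP=82+27+108+7+100=324 → 799/1123 = 0.71149
  7: TP=412, FP=101+27+22+15+92=257 → 412/669 = 0.61584
  8: TP=734, FP=83+31+29+98+92=333 → 734/1067 = 0.68791
  9: TP=737, FP=71+32+19+113+6=241 → 737/978 = 0.75358
Highest is class '9' with precision = 0.7536.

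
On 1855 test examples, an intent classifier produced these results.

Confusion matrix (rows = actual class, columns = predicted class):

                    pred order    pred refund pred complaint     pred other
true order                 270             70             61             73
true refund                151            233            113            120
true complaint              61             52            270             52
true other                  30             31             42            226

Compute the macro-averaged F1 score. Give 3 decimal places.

0.541

Per-class F1 score (2·TP/(2·TP+FP+FN)):
  order: TP=270, FP=151+61+30=242, FN=70+61+73=204 → 540/986 = 0.5477
  refund: TP=233, FP=70+52+31=153, FN=151+113+120=384 → 466/1003 = 0.4646
  complaint: TP=270, FP=61+113+42=216, FN=61+52+52=165 → 540/921 = 0.5863
  other: TP=226, FP=73+120+52=245, FN=30+31+42=103 → 452/800 = 0.5650
Macro-F1 score = mean = (0.5477 + 0.4646 + 0.5863 + 0.5650) / 4 = 0.541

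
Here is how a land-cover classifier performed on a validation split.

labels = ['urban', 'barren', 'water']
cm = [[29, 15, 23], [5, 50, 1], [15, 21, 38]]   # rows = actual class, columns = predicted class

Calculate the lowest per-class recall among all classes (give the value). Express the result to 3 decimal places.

Per-class recall (TP/(TP+FN)):
  urban: TP=29, FN=15+23=38 → 29/67 = 0.4328
  barren: TP=50, FN=5+1=6 → 50/56 = 0.8929
  water: TP=38, FN=15+21=36 → 38/74 = 0.5135
Lowest is class 'urban' with recall = 0.433.

0.433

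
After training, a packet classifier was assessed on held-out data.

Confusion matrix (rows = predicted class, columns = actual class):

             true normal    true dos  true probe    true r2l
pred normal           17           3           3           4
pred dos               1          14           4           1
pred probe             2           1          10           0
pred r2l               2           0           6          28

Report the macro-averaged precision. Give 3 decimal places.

0.719

Per-class precision (TP/(TP+FP)):
  normal: TP=17, FP=3+3+4=10 → 17/27 = 0.6296
  dos: TP=14, FP=1+4+1=6 → 14/20 = 0.7000
  probe: TP=10, FP=2+1+0=3 → 10/13 = 0.7692
  r2l: TP=28, FP=2+0+6=8 → 28/36 = 0.7778
Macro-precision = mean = (0.6296 + 0.7000 + 0.7692 + 0.7778) / 4 = 0.719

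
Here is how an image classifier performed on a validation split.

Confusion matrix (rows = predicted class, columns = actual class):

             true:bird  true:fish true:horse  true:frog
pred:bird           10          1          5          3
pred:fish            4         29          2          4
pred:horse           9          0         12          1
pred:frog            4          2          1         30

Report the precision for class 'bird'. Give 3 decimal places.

Take TP from the diagonal, FP from the rest of the 'bird' prediction marginal, FN from the rest of the 'bird' actual marginal.
precision = TP/(TP+FP).
bird: TP=10, FP=1+5+3=9 → 10/19 = 0.5263

0.526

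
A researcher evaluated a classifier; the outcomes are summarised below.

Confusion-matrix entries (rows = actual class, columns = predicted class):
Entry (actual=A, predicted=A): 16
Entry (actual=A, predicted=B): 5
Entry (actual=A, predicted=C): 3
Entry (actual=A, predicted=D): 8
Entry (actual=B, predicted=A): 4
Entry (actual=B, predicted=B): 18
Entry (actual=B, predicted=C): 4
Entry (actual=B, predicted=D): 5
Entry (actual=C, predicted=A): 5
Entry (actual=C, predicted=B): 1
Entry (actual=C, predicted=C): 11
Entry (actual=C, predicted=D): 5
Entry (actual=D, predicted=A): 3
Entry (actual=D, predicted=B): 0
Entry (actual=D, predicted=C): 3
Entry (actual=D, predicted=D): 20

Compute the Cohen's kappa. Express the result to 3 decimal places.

Observed agreement pₒ = trace/N = 65/111 = 0.5856
Expected agreement pₑ = Σ (rowᵢ·colᵢ)/N² = (32·28 + 31·24 + 22·21 + 26·38)/111² = 0.2508
κ = (pₒ − pₑ)/(1 − pₑ) = (0.5856 − 0.2508)/(1 − 0.2508) = 0.447

0.447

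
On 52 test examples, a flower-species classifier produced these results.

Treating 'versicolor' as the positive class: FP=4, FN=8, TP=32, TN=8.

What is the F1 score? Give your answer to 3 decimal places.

0.842

Precision = TP/(TP+FP) = 32/36 = 0.8889
Recall = TP/(TP+FN) = 32/40 = 0.8000
F1 = 2·TP/(2·TP+FP+FN) = 64/76 = 0.842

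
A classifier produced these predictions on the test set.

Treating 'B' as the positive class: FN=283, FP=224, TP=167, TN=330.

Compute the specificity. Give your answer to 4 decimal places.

Specificity = TN/(TN+FP) = 330/(330+224) = 0.5957

0.5957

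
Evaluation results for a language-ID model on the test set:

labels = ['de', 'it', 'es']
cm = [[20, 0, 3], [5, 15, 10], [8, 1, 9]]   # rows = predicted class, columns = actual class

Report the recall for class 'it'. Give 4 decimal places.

Treat 'it' as positive and all other classes as negative.
recall = TP/(TP+FN).
it: TP=15, FN=0+1=1 → 15/16 = 0.93750

0.9375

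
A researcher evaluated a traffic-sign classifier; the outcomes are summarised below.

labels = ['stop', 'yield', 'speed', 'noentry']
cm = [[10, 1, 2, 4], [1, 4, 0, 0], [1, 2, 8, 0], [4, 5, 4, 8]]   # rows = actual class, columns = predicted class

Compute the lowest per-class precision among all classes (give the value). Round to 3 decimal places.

Per-class precision (TP/(TP+FP)):
  stop: TP=10, FP=1+1+4=6 → 10/16 = 0.6250
  yield: TP=4, FP=1+2+5=8 → 4/12 = 0.3333
  speed: TP=8, FP=2+0+4=6 → 8/14 = 0.5714
  noentry: TP=8, FP=4+0+0=4 → 8/12 = 0.6667
Lowest is class 'yield' with precision = 0.333.

0.333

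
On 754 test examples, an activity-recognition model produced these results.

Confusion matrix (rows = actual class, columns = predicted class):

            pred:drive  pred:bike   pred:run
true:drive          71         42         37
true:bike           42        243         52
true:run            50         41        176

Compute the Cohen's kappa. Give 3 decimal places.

Observed agreement pₒ = trace/N = 490/754 = 0.6499
Expected agreement pₑ = Σ (rowᵢ·colᵢ)/N² = (150·163 + 337·326 + 267·265)/754² = 0.3607
κ = (pₒ − pₑ)/(1 − pₑ) = (0.6499 − 0.3607)/(1 − 0.3607) = 0.452

0.452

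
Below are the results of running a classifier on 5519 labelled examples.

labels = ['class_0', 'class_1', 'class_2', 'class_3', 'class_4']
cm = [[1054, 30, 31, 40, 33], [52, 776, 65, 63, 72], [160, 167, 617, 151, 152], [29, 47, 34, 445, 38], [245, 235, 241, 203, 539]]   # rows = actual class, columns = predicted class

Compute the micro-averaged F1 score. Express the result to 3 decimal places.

Micro-averaging pools counts across classes: ΣTP=3431, ΣFP=2088, ΣFN=2088.
Micro-F1 score = 2·TP/(2·TP+FP+FN) on pooled counts = 0.622 (equals overall accuracy in single-label multiclass).

0.622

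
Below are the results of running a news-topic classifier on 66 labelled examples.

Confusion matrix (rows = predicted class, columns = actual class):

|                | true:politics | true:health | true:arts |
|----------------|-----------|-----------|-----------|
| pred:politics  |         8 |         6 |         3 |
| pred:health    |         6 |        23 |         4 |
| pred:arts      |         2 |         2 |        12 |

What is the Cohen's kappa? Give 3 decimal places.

0.449

Observed agreement pₒ = trace/N = 43/66 = 0.6515
Expected agreement pₑ = Σ (rowᵢ·colᵢ)/N² = (16·17 + 31·33 + 19·16)/66² = 0.3671
κ = (pₒ − pₑ)/(1 − pₑ) = (0.6515 − 0.3671)/(1 − 0.3671) = 0.449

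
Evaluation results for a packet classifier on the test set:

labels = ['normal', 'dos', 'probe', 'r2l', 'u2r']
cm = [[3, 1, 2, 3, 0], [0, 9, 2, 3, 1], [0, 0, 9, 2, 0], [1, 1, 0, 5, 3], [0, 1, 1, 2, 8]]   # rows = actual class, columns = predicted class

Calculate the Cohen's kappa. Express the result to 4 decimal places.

0.4928

Observed agreement pₒ = trace/N = 34/57 = 0.59649
Expected agreement pₑ = Σ (rowᵢ·colᵢ)/N² = (9·4 + 15·12 + 11·14 + 10·15 + 12·12)/57² = 0.20437
κ = (pₒ − pₑ)/(1 − pₑ) = (0.59649 − 0.20437)/(1 − 0.20437) = 0.4928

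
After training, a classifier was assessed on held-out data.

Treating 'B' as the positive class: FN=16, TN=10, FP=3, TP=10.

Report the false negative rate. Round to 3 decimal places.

FNR = FN/(FN+TP) = 16/(16+10) = 0.615

0.615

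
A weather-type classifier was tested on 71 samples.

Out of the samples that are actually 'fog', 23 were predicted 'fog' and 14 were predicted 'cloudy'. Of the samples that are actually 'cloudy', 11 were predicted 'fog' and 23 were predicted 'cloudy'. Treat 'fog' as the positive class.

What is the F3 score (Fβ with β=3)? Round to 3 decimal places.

0.627

Fβ = (1+β²)·TP / ((1+β²)·TP + β²·FN + FP), with β²=9
= 10·23 / (10·23 + 9·14 + 11) = 0.627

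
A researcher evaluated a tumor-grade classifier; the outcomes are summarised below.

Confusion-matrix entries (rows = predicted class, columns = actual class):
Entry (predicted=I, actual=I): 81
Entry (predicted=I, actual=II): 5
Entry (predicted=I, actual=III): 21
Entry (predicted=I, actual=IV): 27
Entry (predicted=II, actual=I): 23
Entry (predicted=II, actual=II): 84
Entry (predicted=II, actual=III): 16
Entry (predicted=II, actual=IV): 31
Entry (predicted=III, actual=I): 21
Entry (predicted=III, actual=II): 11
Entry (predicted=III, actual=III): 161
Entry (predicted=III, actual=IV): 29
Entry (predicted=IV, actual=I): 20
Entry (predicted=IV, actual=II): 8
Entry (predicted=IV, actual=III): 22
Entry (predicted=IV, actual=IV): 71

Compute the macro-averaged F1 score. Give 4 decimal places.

Per-class F1 score (2·TP/(2·TP+FP+FN)):
  I: TP=81, FP=5+21+27=53, FN=23+21+20=64 → 162/279 = 0.58065
  II: TP=84, FP=23+16+31=70, FN=5+11+8=24 → 168/262 = 0.64122
  III: TP=161, FP=21+11+29=61, FN=21+16+22=59 → 322/442 = 0.72851
  IV: TP=71, FP=20+8+22=50, FN=27+31+29=87 → 142/279 = 0.50896
Macro-F1 score = mean = (0.58065 + 0.64122 + 0.72851 + 0.50896) / 4 = 0.6148

0.6148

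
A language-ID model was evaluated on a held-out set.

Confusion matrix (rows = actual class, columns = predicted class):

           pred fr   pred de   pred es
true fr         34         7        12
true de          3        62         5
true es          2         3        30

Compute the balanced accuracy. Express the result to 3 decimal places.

0.795

Balanced accuracy = mean of per-class recall.
  fr: recall = 34/53 = 0.6415
  de: recall = 62/70 = 0.8857
  es: recall = 30/35 = 0.8571
Mean = (0.6415 + 0.8857 + 0.8571) / 3 = 0.795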